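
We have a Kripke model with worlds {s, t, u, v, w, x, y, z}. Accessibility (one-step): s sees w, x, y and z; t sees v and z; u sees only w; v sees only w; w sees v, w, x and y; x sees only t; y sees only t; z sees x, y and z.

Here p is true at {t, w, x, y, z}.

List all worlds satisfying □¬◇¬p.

s: successors {w, x, y, z}; ¬◇¬p there: w:F, x:T, y:T, z:T. ✗
t: successors {v, z}; ¬◇¬p there: v:T, z:T. ✓
u: successors {w}; ¬◇¬p there: w:F. ✗
v: successors {w}; ¬◇¬p there: w:F. ✗
w: successors {v, w, x, y}; ¬◇¬p there: v:T, w:F, x:T, y:T. ✗
x: successors {t}; ¬◇¬p there: t:F. ✗
y: successors {t}; ¬◇¬p there: t:F. ✗
z: successors {x, y, z}; ¬◇¬p there: x:T, y:T, z:T. ✓

{t, z}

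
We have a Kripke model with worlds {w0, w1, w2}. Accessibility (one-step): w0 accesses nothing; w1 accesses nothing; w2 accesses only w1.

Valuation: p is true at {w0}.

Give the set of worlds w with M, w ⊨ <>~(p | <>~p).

{w2}

w0: no successors, so <>~(p | <>~p) fails. ✗
w1: no successors, so <>~(p | <>~p) fails. ✗
w2: successors {w1}; ~(p | <>~p) there: w1:T. ✓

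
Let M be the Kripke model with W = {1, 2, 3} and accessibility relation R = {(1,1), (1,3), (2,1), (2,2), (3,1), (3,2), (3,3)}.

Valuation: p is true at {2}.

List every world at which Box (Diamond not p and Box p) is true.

∅

1: successors {1, 3}; Diamond not p and Box p there: 1:F, 3:F. ✗
2: successors {1, 2}; Diamond not p and Box p there: 1:F, 2:F. ✗
3: successors {1, 2, 3}; Diamond not p and Box p there: 1:F, 2:F, 3:F. ✗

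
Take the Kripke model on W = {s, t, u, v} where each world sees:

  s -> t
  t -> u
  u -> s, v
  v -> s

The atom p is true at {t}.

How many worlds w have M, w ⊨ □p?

1

s: successors {t}; p there: t:T. ✓
t: successors {u}; p there: u:F. ✗
u: successors {s, v}; p there: s:F, v:F. ✗
v: successors {s}; p there: s:F. ✗
Satisfying worlds: {s}.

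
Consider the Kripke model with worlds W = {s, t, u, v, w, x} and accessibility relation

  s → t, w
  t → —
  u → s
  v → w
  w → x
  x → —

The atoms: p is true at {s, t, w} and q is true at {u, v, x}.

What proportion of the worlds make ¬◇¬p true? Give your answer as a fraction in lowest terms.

5/6

s: ◇¬p is F. ✓
t: ◇¬p is F. ✓
u: ◇¬p is F. ✓
v: ◇¬p is F. ✓
w: ◇¬p is T. ✗
x: ◇¬p is F. ✓
That's 5 of 6 worlds, so 5/6.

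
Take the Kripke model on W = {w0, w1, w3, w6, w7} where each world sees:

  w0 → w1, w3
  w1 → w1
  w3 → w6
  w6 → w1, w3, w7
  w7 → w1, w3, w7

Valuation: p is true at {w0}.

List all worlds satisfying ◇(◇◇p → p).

w0: successors {w1, w3}; ◇◇p → p there: w1:T, w3:T. ✓
w1: successors {w1}; ◇◇p → p there: w1:T. ✓
w3: successors {w6}; ◇◇p → p there: w6:T. ✓
w6: successors {w1, w3, w7}; ◇◇p → p there: w1:T, w3:T, w7:T. ✓
w7: successors {w1, w3, w7}; ◇◇p → p there: w1:T, w3:T, w7:T. ✓

{w0, w1, w3, w6, w7}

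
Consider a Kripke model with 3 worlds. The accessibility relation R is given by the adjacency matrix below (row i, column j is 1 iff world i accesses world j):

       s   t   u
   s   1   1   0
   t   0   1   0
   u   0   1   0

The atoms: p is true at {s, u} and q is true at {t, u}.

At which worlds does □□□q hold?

s: successors {s, t}; □□q there: s:F, t:T. ✗
t: successors {t}; □□q there: t:T. ✓
u: successors {t}; □□q there: t:T. ✓

{t, u}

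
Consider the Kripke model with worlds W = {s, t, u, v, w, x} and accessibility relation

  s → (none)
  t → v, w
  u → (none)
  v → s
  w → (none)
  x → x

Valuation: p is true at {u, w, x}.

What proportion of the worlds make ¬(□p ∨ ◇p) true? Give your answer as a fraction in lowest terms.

1/6

s: □p ∨ ◇p is T. ✗
t: □p ∨ ◇p is T. ✗
u: □p ∨ ◇p is T. ✗
v: □p ∨ ◇p is F. ✓
w: □p ∨ ◇p is T. ✗
x: □p ∨ ◇p is T. ✗
That's 1 of 6 worlds, so 1/6.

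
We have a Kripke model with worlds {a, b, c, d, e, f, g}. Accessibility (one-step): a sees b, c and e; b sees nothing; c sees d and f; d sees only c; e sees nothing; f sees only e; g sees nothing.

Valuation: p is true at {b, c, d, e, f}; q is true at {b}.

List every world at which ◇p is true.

{a, c, d, f}

a: successors {b, c, e}; p there: b:T, c:T, e:T. ✓
b: no successors, so ◇p fails. ✗
c: successors {d, f}; p there: d:T, f:T. ✓
d: successors {c}; p there: c:T. ✓
e: no successors, so ◇p fails. ✗
f: successors {e}; p there: e:T. ✓
g: no successors, so ◇p fails. ✗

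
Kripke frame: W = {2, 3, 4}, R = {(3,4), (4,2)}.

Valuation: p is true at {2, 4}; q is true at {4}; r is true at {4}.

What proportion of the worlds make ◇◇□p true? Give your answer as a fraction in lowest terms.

1/3

2: no successors, so ◇◇□p fails. ✗
3: successors {4}; ◇□p there: 4:T. ✓
4: successors {2}; ◇□p there: 2:F. ✗
That's 1 of 3 worlds, so 1/3.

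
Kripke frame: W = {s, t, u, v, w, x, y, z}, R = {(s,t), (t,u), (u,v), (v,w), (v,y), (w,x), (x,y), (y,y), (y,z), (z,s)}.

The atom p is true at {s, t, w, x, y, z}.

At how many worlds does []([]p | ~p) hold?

s: successors {t}; []p | ~p there: t:F. ✗
t: successors {u}; []p | ~p there: u:T. ✓
u: successors {v}; []p | ~p there: v:T. ✓
v: successors {w, y}; []p | ~p there: w:T, y:T. ✓
w: successors {x}; []p | ~p there: x:T. ✓
x: successors {y}; []p | ~p there: y:T. ✓
y: successors {y, z}; []p | ~p there: y:T, z:T. ✓
z: successors {s}; []p | ~p there: s:T. ✓
Satisfying worlds: {t, u, v, w, x, y, z}.

7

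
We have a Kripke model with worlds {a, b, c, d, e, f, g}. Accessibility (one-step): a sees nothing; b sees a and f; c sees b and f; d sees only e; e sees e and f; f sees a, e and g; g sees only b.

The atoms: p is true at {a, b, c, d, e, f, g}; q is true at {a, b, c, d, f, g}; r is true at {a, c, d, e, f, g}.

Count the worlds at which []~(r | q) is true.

1

a: no successors, so []~(r | q) holds vacuously. ✓
b: successors {a, f}; ~(r | q) there: a:F, f:F. ✗
c: successors {b, f}; ~(r | q) there: b:F, f:F. ✗
d: successors {e}; ~(r | q) there: e:F. ✗
e: successors {e, f}; ~(r | q) there: e:F, f:F. ✗
f: successors {a, e, g}; ~(r | q) there: a:F, e:F, g:F. ✗
g: successors {b}; ~(r | q) there: b:F. ✗
Satisfying worlds: {a}.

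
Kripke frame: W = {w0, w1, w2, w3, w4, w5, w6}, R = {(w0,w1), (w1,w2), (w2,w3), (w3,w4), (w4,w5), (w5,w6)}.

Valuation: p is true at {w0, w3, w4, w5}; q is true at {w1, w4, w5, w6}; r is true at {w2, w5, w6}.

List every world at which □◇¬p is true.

w0: successors {w1}; ◇¬p there: w1:T. ✓
w1: successors {w2}; ◇¬p there: w2:F. ✗
w2: successors {w3}; ◇¬p there: w3:F. ✗
w3: successors {w4}; ◇¬p there: w4:F. ✗
w4: successors {w5}; ◇¬p there: w5:T. ✓
w5: successors {w6}; ◇¬p there: w6:F. ✗
w6: no successors, so □◇¬p holds vacuously. ✓

{w0, w4, w6}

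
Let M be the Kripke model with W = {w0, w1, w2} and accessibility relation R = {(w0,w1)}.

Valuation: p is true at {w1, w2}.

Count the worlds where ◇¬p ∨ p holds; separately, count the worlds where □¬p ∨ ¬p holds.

2 and 3

For ◇¬p ∨ p:
w0: ◇¬p is F, p is F. ✗
w1: ◇¬p is F, p is T. ✓
w2: ◇¬p is F, p is T. ✓
— 2 worlds.
For □¬p ∨ ¬p:
w0: □¬p is F, ¬p is T. ✓
w1: □¬p is T, ¬p is F. ✓
w2: □¬p is T, ¬p is F. ✓
— 3 worlds.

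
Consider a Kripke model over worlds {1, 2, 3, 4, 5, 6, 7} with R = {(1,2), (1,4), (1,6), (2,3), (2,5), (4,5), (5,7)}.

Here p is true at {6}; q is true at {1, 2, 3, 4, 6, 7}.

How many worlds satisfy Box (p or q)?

5

1: successors {2, 4, 6}; p or q there: 2:T, 4:T, 6:T. ✓
2: successors {3, 5}; p or q there: 3:T, 5:F. ✗
3: no successors, so Box (p or q) holds vacuously. ✓
4: successors {5}; p or q there: 5:F. ✗
5: successors {7}; p or q there: 7:T. ✓
6: no successors, so Box (p or q) holds vacuously. ✓
7: no successors, so Box (p or q) holds vacuously. ✓
Satisfying worlds: {1, 3, 5, 6, 7}.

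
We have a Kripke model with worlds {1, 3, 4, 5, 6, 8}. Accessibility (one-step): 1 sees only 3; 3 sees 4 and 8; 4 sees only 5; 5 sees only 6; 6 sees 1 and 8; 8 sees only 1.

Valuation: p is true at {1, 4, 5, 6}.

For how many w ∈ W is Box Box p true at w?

2

1: successors {3}; Box p there: 3:F. ✗
3: successors {4, 8}; Box p there: 4:T, 8:T. ✓
4: successors {5}; Box p there: 5:T. ✓
5: successors {6}; Box p there: 6:F. ✗
6: successors {1, 8}; Box p there: 1:F, 8:T. ✗
8: successors {1}; Box p there: 1:F. ✗
Satisfying worlds: {3, 4}.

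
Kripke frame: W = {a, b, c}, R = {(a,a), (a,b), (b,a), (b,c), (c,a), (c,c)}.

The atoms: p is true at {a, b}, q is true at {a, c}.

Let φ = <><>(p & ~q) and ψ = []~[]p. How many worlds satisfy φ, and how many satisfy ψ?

For <><>(p & ~q):
a: successors {a, b}; <>(p & ~q) there: a:T, b:F. ✓
b: successors {a, c}; <>(p & ~q) there: a:T, c:F. ✓
c: successors {a, c}; <>(p & ~q) there: a:T, c:F. ✓
— 3 worlds.
For []~[]p:
a: successors {a, b}; ~[]p there: a:F, b:T. ✗
b: successors {a, c}; ~[]p there: a:F, c:T. ✗
c: successors {a, c}; ~[]p there: a:F, c:T. ✗
— 0 worlds.

3 and 0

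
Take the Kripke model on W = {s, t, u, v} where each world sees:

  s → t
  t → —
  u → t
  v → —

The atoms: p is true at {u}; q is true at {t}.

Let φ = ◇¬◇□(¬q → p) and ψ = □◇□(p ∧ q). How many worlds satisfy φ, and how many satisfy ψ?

2 and 2

For ◇¬◇□(¬q → p):
s: successors {t}; ¬◇□(¬q → p) there: t:T. ✓
t: no successors, so ◇¬◇□(¬q → p) fails. ✗
u: successors {t}; ¬◇□(¬q → p) there: t:T. ✓
v: no successors, so ◇¬◇□(¬q → p) fails. ✗
— 2 worlds.
For □◇□(p ∧ q):
s: successors {t}; ◇□(p ∧ q) there: t:F. ✗
t: no successors, so □◇□(p ∧ q) holds vacuously. ✓
u: successors {t}; ◇□(p ∧ q) there: t:F. ✗
v: no successors, so □◇□(p ∧ q) holds vacuously. ✓
— 2 worlds.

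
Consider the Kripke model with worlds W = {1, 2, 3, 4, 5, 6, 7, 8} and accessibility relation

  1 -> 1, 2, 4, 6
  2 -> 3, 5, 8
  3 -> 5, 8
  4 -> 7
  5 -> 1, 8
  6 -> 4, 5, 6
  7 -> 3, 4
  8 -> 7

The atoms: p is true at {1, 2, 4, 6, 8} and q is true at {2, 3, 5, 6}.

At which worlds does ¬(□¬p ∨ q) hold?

1: □¬p ∨ q is F. ✓
2: □¬p ∨ q is T. ✗
3: □¬p ∨ q is T. ✗
4: □¬p ∨ q is T. ✗
5: □¬p ∨ q is T. ✗
6: □¬p ∨ q is T. ✗
7: □¬p ∨ q is F. ✓
8: □¬p ∨ q is T. ✗

{1, 7}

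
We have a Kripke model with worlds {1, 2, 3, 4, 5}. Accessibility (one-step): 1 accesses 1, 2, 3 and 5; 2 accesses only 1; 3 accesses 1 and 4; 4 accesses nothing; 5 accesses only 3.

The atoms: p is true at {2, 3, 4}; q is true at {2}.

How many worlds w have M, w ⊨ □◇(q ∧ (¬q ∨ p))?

2

1: successors {1, 2, 3, 5}; ◇(q ∧ (¬q ∨ p)) there: 1:T, 2:F, 3:F, 5:F. ✗
2: successors {1}; ◇(q ∧ (¬q ∨ p)) there: 1:T. ✓
3: successors {1, 4}; ◇(q ∧ (¬q ∨ p)) there: 1:T, 4:F. ✗
4: no successors, so □◇(q ∧ (¬q ∨ p)) holds vacuously. ✓
5: successors {3}; ◇(q ∧ (¬q ∨ p)) there: 3:F. ✗
Satisfying worlds: {2, 4}.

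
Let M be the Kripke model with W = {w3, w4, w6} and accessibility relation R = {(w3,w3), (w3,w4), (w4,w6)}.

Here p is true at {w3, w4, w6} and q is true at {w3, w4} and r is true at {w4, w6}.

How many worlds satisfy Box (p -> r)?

w3: successors {w3, w4}; p -> r there: w3:F, w4:T. ✗
w4: successors {w6}; p -> r there: w6:T. ✓
w6: no successors, so Box (p -> r) holds vacuously. ✓
Satisfying worlds: {w4, w6}.

2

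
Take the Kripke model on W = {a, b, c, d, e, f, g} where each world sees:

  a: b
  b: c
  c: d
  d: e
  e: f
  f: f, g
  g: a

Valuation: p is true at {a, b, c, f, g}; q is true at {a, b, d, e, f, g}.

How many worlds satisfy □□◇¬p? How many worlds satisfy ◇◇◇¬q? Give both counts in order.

2 and 1

For □□◇¬p:
a: successors {b}; □◇¬p there: b:T. ✓
b: successors {c}; □◇¬p there: c:T. ✓
c: successors {d}; □◇¬p there: d:F. ✗
d: successors {e}; □◇¬p there: e:F. ✗
e: successors {f}; □◇¬p there: f:F. ✗
f: successors {f, g}; □◇¬p there: f:F, g:F. ✗
g: successors {a}; □◇¬p there: a:F. ✗
— 2 worlds.
For ◇◇◇¬q:
a: successors {b}; ◇◇¬q there: b:F. ✗
b: successors {c}; ◇◇¬q there: c:F. ✗
c: successors {d}; ◇◇¬q there: d:F. ✗
d: successors {e}; ◇◇¬q there: e:F. ✗
e: successors {f}; ◇◇¬q there: f:F. ✗
f: successors {f, g}; ◇◇¬q there: f:F, g:F. ✗
g: successors {a}; ◇◇¬q there: a:T. ✓
— 1 world.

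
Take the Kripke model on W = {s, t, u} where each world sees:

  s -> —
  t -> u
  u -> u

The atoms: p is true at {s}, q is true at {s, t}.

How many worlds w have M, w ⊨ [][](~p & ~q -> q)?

1

s: no successors, so [][](~p & ~q -> q) holds vacuously. ✓
t: successors {u}; [](~p & ~q -> q) there: u:F. ✗
u: successors {u}; [](~p & ~q -> q) there: u:F. ✗
Satisfying worlds: {s}.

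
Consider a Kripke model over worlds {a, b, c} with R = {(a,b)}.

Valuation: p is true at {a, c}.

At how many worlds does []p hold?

2

a: successors {b}; p there: b:F. ✗
b: no successors, so []p holds vacuously. ✓
c: no successors, so []p holds vacuously. ✓
Satisfying worlds: {b, c}.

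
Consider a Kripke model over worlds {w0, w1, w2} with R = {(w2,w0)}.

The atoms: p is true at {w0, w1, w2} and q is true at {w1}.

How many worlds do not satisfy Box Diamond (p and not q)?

w0: no successors, so Box Diamond (p and not q) holds vacuously. ✓
w1: no successors, so Box Diamond (p and not q) holds vacuously. ✓
w2: successors {w0}; Diamond (p and not q) there: w0:F. ✗
Satisfying worlds: {w0, w1}.
So Box Diamond (p and not q) fails at the other 1 world.

1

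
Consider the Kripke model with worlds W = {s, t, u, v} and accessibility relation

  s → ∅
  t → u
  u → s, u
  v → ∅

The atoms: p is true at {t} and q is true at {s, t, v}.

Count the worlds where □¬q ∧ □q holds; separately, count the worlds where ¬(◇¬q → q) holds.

2 and 1

For □¬q ∧ □q:
s: □¬q is T, □q is T. ✓
t: □¬q is T, □q is F. ✗
u: □¬q is F, □q is F. ✗
v: □¬q is T, □q is T. ✓
— 2 worlds.
For ¬(◇¬q → q):
s: ◇¬q → q is T. ✗
t: ◇¬q → q is T. ✗
u: ◇¬q → q is F. ✓
v: ◇¬q → q is T. ✗
— 1 world.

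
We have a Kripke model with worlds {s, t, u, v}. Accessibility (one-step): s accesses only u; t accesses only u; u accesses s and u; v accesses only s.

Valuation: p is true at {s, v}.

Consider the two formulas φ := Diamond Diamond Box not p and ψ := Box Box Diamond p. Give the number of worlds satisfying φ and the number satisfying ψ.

For Diamond Diamond Box not p:
s: successors {u}; Diamond Box not p there: u:T. ✓
t: successors {u}; Diamond Box not p there: u:T. ✓
u: successors {s, u}; Diamond Box not p there: s:F, u:T. ✓
v: successors {s}; Diamond Box not p there: s:F. ✗
— 3 worlds.
For Box Box Diamond p:
s: successors {u}; Box Diamond p there: u:F. ✗
t: successors {u}; Box Diamond p there: u:F. ✗
u: successors {s, u}; Box Diamond p there: s:T, u:F. ✗
v: successors {s}; Box Diamond p there: s:T. ✓
— 1 world.

3 and 1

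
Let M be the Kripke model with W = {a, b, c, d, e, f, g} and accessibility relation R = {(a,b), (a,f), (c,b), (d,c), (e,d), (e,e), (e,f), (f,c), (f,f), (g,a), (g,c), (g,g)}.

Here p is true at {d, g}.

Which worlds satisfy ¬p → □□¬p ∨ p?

{a, b, c, d, f, g}

a: ¬p is T, □□¬p ∨ p is T. ✓
b: ¬p is T, □□¬p ∨ p is T. ✓
c: ¬p is T, □□¬p ∨ p is T. ✓
d: ¬p is F, □□¬p ∨ p is T. ✓
e: ¬p is T, □□¬p ∨ p is F. ✗
f: ¬p is T, □□¬p ∨ p is T. ✓
g: ¬p is F, □□¬p ∨ p is T. ✓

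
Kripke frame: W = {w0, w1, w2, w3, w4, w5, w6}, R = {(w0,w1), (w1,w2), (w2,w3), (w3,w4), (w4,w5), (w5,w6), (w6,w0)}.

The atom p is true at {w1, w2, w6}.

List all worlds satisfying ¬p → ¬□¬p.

{w0, w1, w2, w5, w6}

w0: ¬p is T, ¬□¬p is T. ✓
w1: ¬p is F, ¬□¬p is T. ✓
w2: ¬p is F, ¬□¬p is F. ✓
w3: ¬p is T, ¬□¬p is F. ✗
w4: ¬p is T, ¬□¬p is F. ✗
w5: ¬p is T, ¬□¬p is T. ✓
w6: ¬p is F, ¬□¬p is F. ✓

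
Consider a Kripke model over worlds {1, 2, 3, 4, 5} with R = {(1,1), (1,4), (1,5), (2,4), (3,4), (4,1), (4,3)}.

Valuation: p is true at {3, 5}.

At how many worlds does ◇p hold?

1: successors {1, 4, 5}; p there: 1:F, 4:F, 5:T. ✓
2: successors {4}; p there: 4:F. ✗
3: successors {4}; p there: 4:F. ✗
4: successors {1, 3}; p there: 1:F, 3:T. ✓
5: no successors, so ◇p fails. ✗
Satisfying worlds: {1, 4}.

2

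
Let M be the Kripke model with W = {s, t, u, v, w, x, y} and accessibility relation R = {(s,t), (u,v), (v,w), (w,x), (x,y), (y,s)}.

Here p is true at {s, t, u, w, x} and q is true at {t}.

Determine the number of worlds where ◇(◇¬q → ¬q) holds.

s: successors {t}; ◇¬q → ¬q there: t:T. ✓
t: no successors, so ◇(◇¬q → ¬q) fails. ✗
u: successors {v}; ◇¬q → ¬q there: v:T. ✓
v: successors {w}; ◇¬q → ¬q there: w:T. ✓
w: successors {x}; ◇¬q → ¬q there: x:T. ✓
x: successors {y}; ◇¬q → ¬q there: y:T. ✓
y: successors {s}; ◇¬q → ¬q there: s:T. ✓
Satisfying worlds: {s, u, v, w, x, y}.

6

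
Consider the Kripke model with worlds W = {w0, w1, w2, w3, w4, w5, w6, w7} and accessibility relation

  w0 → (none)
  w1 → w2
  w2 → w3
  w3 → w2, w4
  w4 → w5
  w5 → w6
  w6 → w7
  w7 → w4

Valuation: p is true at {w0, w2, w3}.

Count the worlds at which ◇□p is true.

2

w0: no successors, so ◇□p fails. ✗
w1: successors {w2}; □p there: w2:T. ✓
w2: successors {w3}; □p there: w3:F. ✗
w3: successors {w2, w4}; □p there: w2:T, w4:F. ✓
w4: successors {w5}; □p there: w5:F. ✗
w5: successors {w6}; □p there: w6:F. ✗
w6: successors {w7}; □p there: w7:F. ✗
w7: successors {w4}; □p there: w4:F. ✗
Satisfying worlds: {w1, w3}.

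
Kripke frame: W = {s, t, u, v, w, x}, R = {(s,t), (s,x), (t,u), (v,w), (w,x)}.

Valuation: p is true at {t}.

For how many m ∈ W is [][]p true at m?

s: successors {t, x}; []p there: t:F, x:T. ✗
t: successors {u}; []p there: u:T. ✓
u: no successors, so [][]p holds vacuously. ✓
v: successors {w}; []p there: w:F. ✗
w: successors {x}; []p there: x:T. ✓
x: no successors, so [][]p holds vacuously. ✓
Satisfying worlds: {t, u, w, x}.

4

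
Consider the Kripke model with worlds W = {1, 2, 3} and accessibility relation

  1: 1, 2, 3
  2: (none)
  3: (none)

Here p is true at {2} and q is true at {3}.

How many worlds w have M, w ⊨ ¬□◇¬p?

1: □◇¬p is F. ✓
2: □◇¬p is T. ✗
3: □◇¬p is T. ✗
Satisfying worlds: {1}.

1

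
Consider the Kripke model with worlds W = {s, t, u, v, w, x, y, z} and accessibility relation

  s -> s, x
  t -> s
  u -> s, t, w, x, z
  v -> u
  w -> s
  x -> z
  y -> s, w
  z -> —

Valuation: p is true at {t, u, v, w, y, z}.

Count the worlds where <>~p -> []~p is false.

s: <>~p is T, []~p is T. ✓
t: <>~p is T, []~p is T. ✓
u: <>~p is T, []~p is F. ✗
v: <>~p is F, []~p is F. ✓
w: <>~p is T, []~p is T. ✓
x: <>~p is F, []~p is F. ✓
y: <>~p is T, []~p is F. ✗
z: <>~p is F, []~p is T. ✓
Satisfying worlds: {s, t, v, w, x, z}.
So <>~p -> []~p fails at the other 2 worlds.

2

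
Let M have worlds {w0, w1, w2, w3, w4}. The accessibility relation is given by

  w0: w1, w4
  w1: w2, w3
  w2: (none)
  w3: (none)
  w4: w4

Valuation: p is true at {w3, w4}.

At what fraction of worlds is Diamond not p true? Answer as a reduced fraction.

2/5

w0: successors {w1, w4}; not p there: w1:T, w4:F. ✓
w1: successors {w2, w3}; not p there: w2:T, w3:F. ✓
w2: no successors, so Diamond not p fails. ✗
w3: no successors, so Diamond not p fails. ✗
w4: successors {w4}; not p there: w4:F. ✗
That's 2 of 5 worlds, so 2/5.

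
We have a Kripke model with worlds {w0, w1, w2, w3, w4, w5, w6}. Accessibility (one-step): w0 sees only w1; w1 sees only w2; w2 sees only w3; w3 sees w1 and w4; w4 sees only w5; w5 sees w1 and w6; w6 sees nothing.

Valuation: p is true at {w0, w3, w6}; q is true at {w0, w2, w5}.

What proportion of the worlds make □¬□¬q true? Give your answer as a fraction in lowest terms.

3/7

w0: successors {w1}; ¬□¬q there: w1:T. ✓
w1: successors {w2}; ¬□¬q there: w2:F. ✗
w2: successors {w3}; ¬□¬q there: w3:F. ✗
w3: successors {w1, w4}; ¬□¬q there: w1:T, w4:T. ✓
w4: successors {w5}; ¬□¬q there: w5:F. ✗
w5: successors {w1, w6}; ¬□¬q there: w1:T, w6:F. ✗
w6: no successors, so □¬□¬q holds vacuously. ✓
That's 3 of 7 worlds, so 3/7.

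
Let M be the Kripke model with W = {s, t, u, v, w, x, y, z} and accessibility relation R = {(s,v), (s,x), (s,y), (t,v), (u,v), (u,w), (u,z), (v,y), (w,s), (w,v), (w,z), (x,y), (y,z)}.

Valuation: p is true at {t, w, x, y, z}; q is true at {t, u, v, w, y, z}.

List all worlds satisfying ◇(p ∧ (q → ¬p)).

s: successors {v, x, y}; p ∧ (q → ¬p) there: v:F, x:T, y:F. ✓
t: successors {v}; p ∧ (q → ¬p) there: v:F. ✗
u: successors {v, w, z}; p ∧ (q → ¬p) there: v:F, w:F, z:F. ✗
v: successors {y}; p ∧ (q → ¬p) there: y:F. ✗
w: successors {s, v, z}; p ∧ (q → ¬p) there: s:F, v:F, z:F. ✗
x: successors {y}; p ∧ (q → ¬p) there: y:F. ✗
y: successors {z}; p ∧ (q → ¬p) there: z:F. ✗
z: no successors, so ◇(p ∧ (q → ¬p)) fails. ✗

{s}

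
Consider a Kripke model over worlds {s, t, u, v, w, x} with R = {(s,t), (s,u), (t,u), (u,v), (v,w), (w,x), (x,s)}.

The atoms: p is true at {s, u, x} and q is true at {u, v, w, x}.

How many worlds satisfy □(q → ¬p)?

s: successors {t, u}; q → ¬p there: t:T, u:F. ✗
t: successors {u}; q → ¬p there: u:F. ✗
u: successors {v}; q → ¬p there: v:T. ✓
v: successors {w}; q → ¬p there: w:T. ✓
w: successors {x}; q → ¬p there: x:F. ✗
x: successors {s}; q → ¬p there: s:T. ✓
Satisfying worlds: {u, v, x}.

3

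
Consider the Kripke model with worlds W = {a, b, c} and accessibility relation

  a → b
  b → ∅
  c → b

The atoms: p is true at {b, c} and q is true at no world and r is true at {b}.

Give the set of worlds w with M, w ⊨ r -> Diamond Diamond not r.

{a, c}

a: r is F, Diamond Diamond not r is F. ✓
b: r is T, Diamond Diamond not r is F. ✗
c: r is F, Diamond Diamond not r is F. ✓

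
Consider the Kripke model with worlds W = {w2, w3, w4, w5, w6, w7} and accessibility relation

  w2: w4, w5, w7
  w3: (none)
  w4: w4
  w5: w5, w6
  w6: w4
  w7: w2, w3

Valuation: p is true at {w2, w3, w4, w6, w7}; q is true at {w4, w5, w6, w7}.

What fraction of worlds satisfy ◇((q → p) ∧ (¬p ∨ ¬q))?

w2: successors {w4, w5, w7}; (q → p) ∧ (¬p ∨ ¬q) there: w4:F, w5:F, w7:F. ✗
w3: no successors, so ◇((q → p) ∧ (¬p ∨ ¬q)) fails. ✗
w4: successors {w4}; (q → p) ∧ (¬p ∨ ¬q) there: w4:F. ✗
w5: successors {w5, w6}; (q → p) ∧ (¬p ∨ ¬q) there: w5:F, w6:F. ✗
w6: successors {w4}; (q → p) ∧ (¬p ∨ ¬q) there: w4:F. ✗
w7: successors {w2, w3}; (q → p) ∧ (¬p ∨ ¬q) there: w2:T, w3:T. ✓
That's 1 of 6 worlds, so 1/6.

1/6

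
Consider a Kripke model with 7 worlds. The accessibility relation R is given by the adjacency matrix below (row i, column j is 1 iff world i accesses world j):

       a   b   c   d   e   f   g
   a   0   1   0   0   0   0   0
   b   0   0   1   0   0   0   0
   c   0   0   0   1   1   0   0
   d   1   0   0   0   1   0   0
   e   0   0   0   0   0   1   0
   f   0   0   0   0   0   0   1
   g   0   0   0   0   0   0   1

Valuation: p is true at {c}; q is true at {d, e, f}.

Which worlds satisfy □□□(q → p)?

{d, e, f, g}

a: successors {b}; □□(q → p) there: b:F. ✗
b: successors {c}; □□(q → p) there: c:F. ✗
c: successors {d, e}; □□(q → p) there: d:F, e:T. ✗
d: successors {a, e}; □□(q → p) there: a:T, e:T. ✓
e: successors {f}; □□(q → p) there: f:T. ✓
f: successors {g}; □□(q → p) there: g:T. ✓
g: successors {g}; □□(q → p) there: g:T. ✓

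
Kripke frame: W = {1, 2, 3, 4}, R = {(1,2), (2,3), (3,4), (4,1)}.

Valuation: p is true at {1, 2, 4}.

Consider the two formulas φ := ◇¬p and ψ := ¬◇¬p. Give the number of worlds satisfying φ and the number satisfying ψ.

For ◇¬p:
1: successors {2}; ¬p there: 2:F. ✗
2: successors {3}; ¬p there: 3:T. ✓
3: successors {4}; ¬p there: 4:F. ✗
4: successors {1}; ¬p there: 1:F. ✗
— 1 world.
For ¬◇¬p:
1: ◇¬p is F. ✓
2: ◇¬p is T. ✗
3: ◇¬p is F. ✓
4: ◇¬p is F. ✓
— 3 worlds.

1 and 3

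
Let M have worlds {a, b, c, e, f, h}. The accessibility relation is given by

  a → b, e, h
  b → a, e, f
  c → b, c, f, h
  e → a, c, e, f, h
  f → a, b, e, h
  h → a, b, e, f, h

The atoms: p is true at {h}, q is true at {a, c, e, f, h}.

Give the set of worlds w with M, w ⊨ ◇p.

a: successors {b, e, h}; p there: b:F, e:F, h:T. ✓
b: successors {a, e, f}; p there: a:F, e:F, f:F. ✗
c: successors {b, c, f, h}; p there: b:F, c:F, f:F, h:T. ✓
e: successors {a, c, e, f, h}; p there: a:F, c:F, e:F, f:F, h:T. ✓
f: successors {a, b, e, h}; p there: a:F, b:F, e:F, h:T. ✓
h: successors {a, b, e, f, h}; p there: a:F, b:F, e:F, f:F, h:T. ✓

{a, c, e, f, h}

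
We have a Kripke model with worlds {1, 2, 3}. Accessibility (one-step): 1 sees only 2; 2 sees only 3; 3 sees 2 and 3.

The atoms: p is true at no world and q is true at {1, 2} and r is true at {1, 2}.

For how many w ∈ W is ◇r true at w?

2

1: successors {2}; r there: 2:T. ✓
2: successors {3}; r there: 3:F. ✗
3: successors {2, 3}; r there: 2:T, 3:F. ✓
Satisfying worlds: {1, 3}.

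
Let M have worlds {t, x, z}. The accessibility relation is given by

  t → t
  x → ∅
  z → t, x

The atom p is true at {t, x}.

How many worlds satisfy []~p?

1

t: successors {t}; ~p there: t:F. ✗
x: no successors, so []~p holds vacuously. ✓
z: successors {t, x}; ~p there: t:F, x:F. ✗
Satisfying worlds: {x}.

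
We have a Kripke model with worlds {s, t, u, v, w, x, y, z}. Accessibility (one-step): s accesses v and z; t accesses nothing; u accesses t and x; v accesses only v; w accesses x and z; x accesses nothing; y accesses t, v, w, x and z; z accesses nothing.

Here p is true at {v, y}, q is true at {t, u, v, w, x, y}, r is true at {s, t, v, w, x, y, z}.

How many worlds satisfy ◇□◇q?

s: successors {v, z}; □◇q there: v:T, z:T. ✓
t: no successors, so ◇□◇q fails. ✗
u: successors {t, x}; □◇q there: t:T, x:T. ✓
v: successors {v}; □◇q there: v:T. ✓
w: successors {x, z}; □◇q there: x:T, z:T. ✓
x: no successors, so ◇□◇q fails. ✗
y: successors {t, v, w, x, z}; □◇q there: t:T, v:T, w:F, x:T, z:T. ✓
z: no successors, so ◇□◇q fails. ✗
Satisfying worlds: {s, u, v, w, y}.

5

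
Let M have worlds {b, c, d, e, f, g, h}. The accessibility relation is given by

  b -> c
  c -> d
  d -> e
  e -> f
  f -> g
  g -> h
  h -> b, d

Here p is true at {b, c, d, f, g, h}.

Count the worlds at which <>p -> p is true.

6

b: <>p is T, p is T. ✓
c: <>p is T, p is T. ✓
d: <>p is F, p is T. ✓
e: <>p is T, p is F. ✗
f: <>p is T, p is T. ✓
g: <>p is T, p is T. ✓
h: <>p is T, p is T. ✓
Satisfying worlds: {b, c, d, f, g, h}.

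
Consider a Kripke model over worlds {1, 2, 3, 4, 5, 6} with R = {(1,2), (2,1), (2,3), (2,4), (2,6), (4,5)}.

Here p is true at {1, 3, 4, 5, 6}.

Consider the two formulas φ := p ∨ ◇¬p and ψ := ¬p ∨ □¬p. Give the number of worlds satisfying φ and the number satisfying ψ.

5 and 5

For p ∨ ◇¬p:
1: p is T, ◇¬p is T. ✓
2: p is F, ◇¬p is F. ✗
3: p is T, ◇¬p is F. ✓
4: p is T, ◇¬p is F. ✓
5: p is T, ◇¬p is F. ✓
6: p is T, ◇¬p is F. ✓
— 5 worlds.
For ¬p ∨ □¬p:
1: ¬p is F, □¬p is T. ✓
2: ¬p is T, □¬p is F. ✓
3: ¬p is F, □¬p is T. ✓
4: ¬p is F, □¬p is F. ✗
5: ¬p is F, □¬p is T. ✓
6: ¬p is F, □¬p is T. ✓
— 5 worlds.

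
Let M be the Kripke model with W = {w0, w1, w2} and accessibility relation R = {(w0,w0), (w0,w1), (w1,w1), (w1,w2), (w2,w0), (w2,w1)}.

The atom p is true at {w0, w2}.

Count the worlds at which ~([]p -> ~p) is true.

w0: []p -> ~p is T. ✗
w1: []p -> ~p is T. ✗
w2: []p -> ~p is T. ✗
Satisfying worlds: ∅.

0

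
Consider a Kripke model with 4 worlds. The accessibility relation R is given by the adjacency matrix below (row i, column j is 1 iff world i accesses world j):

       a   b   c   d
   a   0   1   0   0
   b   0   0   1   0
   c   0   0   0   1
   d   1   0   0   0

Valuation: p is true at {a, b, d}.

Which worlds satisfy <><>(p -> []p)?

a: successors {b}; <>(p -> []p) there: b:T. ✓
b: successors {c}; <>(p -> []p) there: c:T. ✓
c: successors {d}; <>(p -> []p) there: d:T. ✓
d: successors {a}; <>(p -> []p) there: a:F. ✗

{a, b, c}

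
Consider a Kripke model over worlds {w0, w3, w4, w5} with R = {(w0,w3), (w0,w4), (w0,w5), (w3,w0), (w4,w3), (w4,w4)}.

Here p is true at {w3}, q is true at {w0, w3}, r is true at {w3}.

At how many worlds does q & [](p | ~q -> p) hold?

w0: q is T, [](p | ~q -> p) is F. ✗
w3: q is T, [](p | ~q -> p) is T. ✓
w4: q is F, [](p | ~q -> p) is F. ✗
w5: q is F, [](p | ~q -> p) is T. ✗
Satisfying worlds: {w3}.

1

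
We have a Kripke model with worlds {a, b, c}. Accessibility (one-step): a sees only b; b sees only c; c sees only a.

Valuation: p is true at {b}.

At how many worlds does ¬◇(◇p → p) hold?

a: ◇(◇p → p) is T. ✗
b: ◇(◇p → p) is T. ✗
c: ◇(◇p → p) is F. ✓
Satisfying worlds: {c}.

1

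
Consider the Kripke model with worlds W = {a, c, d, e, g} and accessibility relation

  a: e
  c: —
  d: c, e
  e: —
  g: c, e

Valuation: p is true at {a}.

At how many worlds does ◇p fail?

5

a: successors {e}; p there: e:F. ✗
c: no successors, so ◇p fails. ✗
d: successors {c, e}; p there: c:F, e:F. ✗
e: no successors, so ◇p fails. ✗
g: successors {c, e}; p there: c:F, e:F. ✗
Satisfying worlds: ∅.
So ◇p fails at the other 5 worlds.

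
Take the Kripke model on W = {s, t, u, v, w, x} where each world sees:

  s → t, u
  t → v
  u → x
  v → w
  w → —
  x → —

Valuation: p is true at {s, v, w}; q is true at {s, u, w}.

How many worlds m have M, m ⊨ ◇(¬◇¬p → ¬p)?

s: successors {t, u}; ¬◇¬p → ¬p there: t:T, u:T. ✓
t: successors {v}; ¬◇¬p → ¬p there: v:F. ✗
u: successors {x}; ¬◇¬p → ¬p there: x:T. ✓
v: successors {w}; ¬◇¬p → ¬p there: w:F. ✗
w: no successors, so ◇(¬◇¬p → ¬p) fails. ✗
x: no successors, so ◇(¬◇¬p → ¬p) fails. ✗
Satisfying worlds: {s, u}.

2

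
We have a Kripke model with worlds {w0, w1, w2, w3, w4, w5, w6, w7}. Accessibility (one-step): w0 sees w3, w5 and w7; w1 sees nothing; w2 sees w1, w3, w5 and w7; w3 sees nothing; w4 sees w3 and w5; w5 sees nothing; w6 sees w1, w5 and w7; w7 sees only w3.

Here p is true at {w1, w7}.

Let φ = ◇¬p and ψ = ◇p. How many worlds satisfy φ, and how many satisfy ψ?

For ◇¬p:
w0: successors {w3, w5, w7}; ¬p there: w3:T, w5:T, w7:F. ✓
w1: no successors, so ◇¬p fails. ✗
w2: successors {w1, w3, w5, w7}; ¬p there: w1:F, w3:T, w5:T, w7:F. ✓
w3: no successors, so ◇¬p fails. ✗
w4: successors {w3, w5}; ¬p there: w3:T, w5:T. ✓
w5: no successors, so ◇¬p fails. ✗
w6: successors {w1, w5, w7}; ¬p there: w1:F, w5:T, w7:F. ✓
w7: successors {w3}; ¬p there: w3:T. ✓
— 5 worlds.
For ◇p:
w0: successors {w3, w5, w7}; p there: w3:F, w5:F, w7:T. ✓
w1: no successors, so ◇p fails. ✗
w2: successors {w1, w3, w5, w7}; p there: w1:T, w3:F, w5:F, w7:T. ✓
w3: no successors, so ◇p fails. ✗
w4: successors {w3, w5}; p there: w3:F, w5:F. ✗
w5: no successors, so ◇p fails. ✗
w6: successors {w1, w5, w7}; p there: w1:T, w5:F, w7:T. ✓
w7: successors {w3}; p there: w3:F. ✗
— 3 worlds.

5 and 3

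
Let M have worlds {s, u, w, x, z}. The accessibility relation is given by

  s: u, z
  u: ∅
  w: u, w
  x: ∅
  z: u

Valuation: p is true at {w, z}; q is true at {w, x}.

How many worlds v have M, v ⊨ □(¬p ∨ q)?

4

s: successors {u, z}; ¬p ∨ q there: u:T, z:F. ✗
u: no successors, so □(¬p ∨ q) holds vacuously. ✓
w: successors {u, w}; ¬p ∨ q there: u:T, w:T. ✓
x: no successors, so □(¬p ∨ q) holds vacuously. ✓
z: successors {u}; ¬p ∨ q there: u:T. ✓
Satisfying worlds: {u, w, x, z}.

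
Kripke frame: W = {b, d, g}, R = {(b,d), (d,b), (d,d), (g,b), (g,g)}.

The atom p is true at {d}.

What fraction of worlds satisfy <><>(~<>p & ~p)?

1/3

b: successors {d}; <>(~<>p & ~p) there: d:F. ✗
d: successors {b, d}; <>(~<>p & ~p) there: b:F, d:F. ✗
g: successors {b, g}; <>(~<>p & ~p) there: b:F, g:T. ✓
That's 1 of 3 worlds, so 1/3.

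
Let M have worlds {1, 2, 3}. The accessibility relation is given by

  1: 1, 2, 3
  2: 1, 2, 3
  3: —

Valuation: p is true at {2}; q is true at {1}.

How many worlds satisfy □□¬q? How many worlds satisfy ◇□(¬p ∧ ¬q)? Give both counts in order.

For □□¬q:
1: successors {1, 2, 3}; □¬q there: 1:F, 2:F, 3:T. ✗
2: successors {1, 2, 3}; □¬q there: 1:F, 2:F, 3:T. ✗
3: no successors, so □□¬q holds vacuously. ✓
— 1 world.
For ◇□(¬p ∧ ¬q):
1: successors {1, 2, 3}; □(¬p ∧ ¬q) there: 1:F, 2:F, 3:T. ✓
2: successors {1, 2, 3}; □(¬p ∧ ¬q) there: 1:F, 2:F, 3:T. ✓
3: no successors, so ◇□(¬p ∧ ¬q) fails. ✗
— 2 worlds.

1 and 2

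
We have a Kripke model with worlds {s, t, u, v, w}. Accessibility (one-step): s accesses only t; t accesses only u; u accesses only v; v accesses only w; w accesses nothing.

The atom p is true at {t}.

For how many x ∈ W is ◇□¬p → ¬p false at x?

s: ◇□¬p is T, ¬p is T. ✓
t: ◇□¬p is T, ¬p is F. ✗
u: ◇□¬p is T, ¬p is T. ✓
v: ◇□¬p is T, ¬p is T. ✓
w: ◇□¬p is F, ¬p is T. ✓
Satisfying worlds: {s, u, v, w}.
So ◇□¬p → ¬p fails at the other 1 world.

1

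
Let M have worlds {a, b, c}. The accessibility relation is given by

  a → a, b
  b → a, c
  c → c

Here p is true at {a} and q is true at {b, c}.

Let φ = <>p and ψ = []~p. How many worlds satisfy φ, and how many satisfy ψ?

2 and 1

For <>p:
a: successors {a, b}; p there: a:T, b:F. ✓
b: successors {a, c}; p there: a:T, c:F. ✓
c: successors {c}; p there: c:F. ✗
— 2 worlds.
For []~p:
a: successors {a, b}; ~p there: a:F, b:T. ✗
b: successors {a, c}; ~p there: a:F, c:T. ✗
c: successors {c}; ~p there: c:T. ✓
— 1 world.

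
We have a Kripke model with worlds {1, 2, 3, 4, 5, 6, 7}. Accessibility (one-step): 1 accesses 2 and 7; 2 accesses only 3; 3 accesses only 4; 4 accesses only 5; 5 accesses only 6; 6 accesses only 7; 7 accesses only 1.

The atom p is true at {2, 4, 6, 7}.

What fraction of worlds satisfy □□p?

1: successors {2, 7}; □p there: 2:F, 7:F. ✗
2: successors {3}; □p there: 3:T. ✓
3: successors {4}; □p there: 4:F. ✗
4: successors {5}; □p there: 5:T. ✓
5: successors {6}; □p there: 6:T. ✓
6: successors {7}; □p there: 7:F. ✗
7: successors {1}; □p there: 1:T. ✓
That's 4 of 7 worlds, so 4/7.

4/7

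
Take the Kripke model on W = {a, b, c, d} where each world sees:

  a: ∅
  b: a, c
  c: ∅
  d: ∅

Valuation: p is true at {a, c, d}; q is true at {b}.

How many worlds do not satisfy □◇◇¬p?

a: no successors, so □◇◇¬p holds vacuously. ✓
b: successors {a, c}; ◇◇¬p there: a:F, c:F. ✗
c: no successors, so □◇◇¬p holds vacuously. ✓
d: no successors, so □◇◇¬p holds vacuously. ✓
Satisfying worlds: {a, c, d}.
So □◇◇¬p fails at the other 1 world.

1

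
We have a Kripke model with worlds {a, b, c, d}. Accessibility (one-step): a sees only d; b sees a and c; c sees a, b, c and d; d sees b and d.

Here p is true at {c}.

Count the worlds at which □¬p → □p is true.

a: □¬p is T, □p is F. ✗
b: □¬p is F, □p is F. ✓
c: □¬p is F, □p is F. ✓
d: □¬p is T, □p is F. ✗
Satisfying worlds: {b, c}.

2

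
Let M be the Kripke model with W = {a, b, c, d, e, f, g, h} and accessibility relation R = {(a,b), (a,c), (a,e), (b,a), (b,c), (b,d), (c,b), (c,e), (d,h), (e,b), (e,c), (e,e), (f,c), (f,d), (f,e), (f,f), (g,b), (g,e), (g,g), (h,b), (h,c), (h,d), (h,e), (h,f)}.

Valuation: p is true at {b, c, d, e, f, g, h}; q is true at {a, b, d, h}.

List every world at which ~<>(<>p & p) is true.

a: <>(<>p & p) is T. ✗
b: <>(<>p & p) is T. ✗
c: <>(<>p & p) is T. ✗
d: <>(<>p & p) is T. ✗
e: <>(<>p & p) is T. ✗
f: <>(<>p & p) is T. ✗
g: <>(<>p & p) is T. ✗
h: <>(<>p & p) is T. ✗

∅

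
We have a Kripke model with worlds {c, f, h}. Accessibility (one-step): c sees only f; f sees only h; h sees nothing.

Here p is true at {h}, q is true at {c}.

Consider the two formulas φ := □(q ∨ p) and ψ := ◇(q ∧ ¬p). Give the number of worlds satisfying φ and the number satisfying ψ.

2 and 0

For □(q ∨ p):
c: successors {f}; q ∨ p there: f:F. ✗
f: successors {h}; q ∨ p there: h:T. ✓
h: no successors, so □(q ∨ p) holds vacuously. ✓
— 2 worlds.
For ◇(q ∧ ¬p):
c: successors {f}; q ∧ ¬p there: f:F. ✗
f: successors {h}; q ∧ ¬p there: h:F. ✗
h: no successors, so ◇(q ∧ ¬p) fails. ✗
— 0 worlds.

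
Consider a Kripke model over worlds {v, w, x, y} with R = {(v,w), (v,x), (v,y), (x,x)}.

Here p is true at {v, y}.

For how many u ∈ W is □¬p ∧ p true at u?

1

v: □¬p is F, p is T. ✗
w: □¬p is T, p is F. ✗
x: □¬p is T, p is F. ✗
y: □¬p is T, p is T. ✓
Satisfying worlds: {y}.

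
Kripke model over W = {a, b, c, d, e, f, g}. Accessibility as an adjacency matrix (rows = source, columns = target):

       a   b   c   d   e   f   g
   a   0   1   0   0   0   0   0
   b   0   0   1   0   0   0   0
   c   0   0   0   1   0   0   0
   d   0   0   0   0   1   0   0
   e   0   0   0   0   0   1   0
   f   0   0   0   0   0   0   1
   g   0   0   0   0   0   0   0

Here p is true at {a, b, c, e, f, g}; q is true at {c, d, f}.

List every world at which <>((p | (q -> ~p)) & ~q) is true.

{a, d, f}

a: successors {b}; (p | (q -> ~p)) & ~q there: b:T. ✓
b: successors {c}; (p | (q -> ~p)) & ~q there: c:F. ✗
c: successors {d}; (p | (q -> ~p)) & ~q there: d:F. ✗
d: successors {e}; (p | (q -> ~p)) & ~q there: e:T. ✓
e: successors {f}; (p | (q -> ~p)) & ~q there: f:F. ✗
f: successors {g}; (p | (q -> ~p)) & ~q there: g:T. ✓
g: no successors, so <>((p | (q -> ~p)) & ~q) fails. ✗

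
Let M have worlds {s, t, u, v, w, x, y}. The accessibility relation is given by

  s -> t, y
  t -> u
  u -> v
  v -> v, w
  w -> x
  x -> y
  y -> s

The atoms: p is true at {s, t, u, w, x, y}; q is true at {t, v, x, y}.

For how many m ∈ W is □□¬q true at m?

s: successors {t, y}; □¬q there: t:T, y:T. ✓
t: successors {u}; □¬q there: u:F. ✗
u: successors {v}; □¬q there: v:F. ✗
v: successors {v, w}; □¬q there: v:F, w:F. ✗
w: successors {x}; □¬q there: x:F. ✗
x: successors {y}; □¬q there: y:T. ✓
y: successors {s}; □¬q there: s:F. ✗
Satisfying worlds: {s, x}.

2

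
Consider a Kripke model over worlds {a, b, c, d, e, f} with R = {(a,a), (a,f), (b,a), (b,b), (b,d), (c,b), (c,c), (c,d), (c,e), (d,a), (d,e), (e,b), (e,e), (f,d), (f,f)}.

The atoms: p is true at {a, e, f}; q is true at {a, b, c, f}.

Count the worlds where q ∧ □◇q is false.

2

a: q is T, □◇q is T. ✓
b: q is T, □◇q is T. ✓
c: q is T, □◇q is T. ✓
d: q is F, □◇q is T. ✗
e: q is F, □◇q is T. ✗
f: q is T, □◇q is T. ✓
Satisfying worlds: {a, b, c, f}.
So q ∧ □◇q fails at the other 2 worlds.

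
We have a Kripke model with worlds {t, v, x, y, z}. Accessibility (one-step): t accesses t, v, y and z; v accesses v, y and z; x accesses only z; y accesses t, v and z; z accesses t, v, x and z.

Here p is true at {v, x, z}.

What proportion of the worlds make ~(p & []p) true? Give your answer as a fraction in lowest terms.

4/5

t: p & []p is F. ✓
v: p & []p is F. ✓
x: p & []p is T. ✗
y: p & []p is F. ✓
z: p & []p is F. ✓
That's 4 of 5 worlds, so 4/5.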